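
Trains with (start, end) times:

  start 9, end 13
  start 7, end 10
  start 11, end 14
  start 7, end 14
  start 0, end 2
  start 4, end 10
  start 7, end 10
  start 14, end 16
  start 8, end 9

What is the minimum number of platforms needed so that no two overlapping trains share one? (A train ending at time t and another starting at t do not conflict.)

Events (time:±→running): 0:+→1 2:-→0 4:+→1 7:+→2 7:+→3 7:+→4 8:+→5 … peak 5.

5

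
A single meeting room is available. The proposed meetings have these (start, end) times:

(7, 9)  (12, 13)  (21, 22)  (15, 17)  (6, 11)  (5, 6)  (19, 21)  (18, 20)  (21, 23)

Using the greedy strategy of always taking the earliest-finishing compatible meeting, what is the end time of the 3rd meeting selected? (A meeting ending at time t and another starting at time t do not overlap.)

Sort by end time and greedily take each interval whose start is ≥ the last chosen end.
By end time: (5,6), (7,9), (6,11), (12,13), (15,17), (18,20), (19,21), (21,22), (21,23).
Pick (5,6); next start ≥ 6 → (7,9); next start ≥ 9 → (12,13); next start ≥ 13 → (15,17); next start ≥ 17 → (18,20); next start ≥ 20 → (21,22).
Selected: (5,6) (7,9) (12,13) (15,17) (18,20) (21,22)

13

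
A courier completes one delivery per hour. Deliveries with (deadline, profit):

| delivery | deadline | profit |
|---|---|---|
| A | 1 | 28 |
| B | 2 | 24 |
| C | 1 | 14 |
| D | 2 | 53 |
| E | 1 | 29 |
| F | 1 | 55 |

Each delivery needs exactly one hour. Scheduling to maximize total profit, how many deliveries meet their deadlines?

Take jobs in profit order; each goes to the latest open slot no later than its deadline.
By profit: F(d1,55), D(d2,53), E(d1,29), A(d1,28), B(d2,24), C(d1,14)
F→slot 1; D→slot 2; E skipped; A skipped; B skipped; C skipped.
2 of 6 scheduled.

2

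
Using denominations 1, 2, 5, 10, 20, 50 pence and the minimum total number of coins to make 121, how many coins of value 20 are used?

Greedy: take as many of the largest coin as possible, then repeat with the remainder.
121 − 2×50→21 − 1×20→1 − 1×1→0
Count of 20: 1

1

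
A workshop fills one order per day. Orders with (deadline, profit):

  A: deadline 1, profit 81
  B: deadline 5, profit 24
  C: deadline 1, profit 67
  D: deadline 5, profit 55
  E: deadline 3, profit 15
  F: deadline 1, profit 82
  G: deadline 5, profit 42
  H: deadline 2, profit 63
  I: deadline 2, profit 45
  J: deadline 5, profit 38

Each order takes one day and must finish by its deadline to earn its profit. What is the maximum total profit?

280

Sort by profit descending; place each in the latest free slot ≤ its deadline.
Profit order: F=82 A=81 C=67 H=63 D=55 I=45 G=42 J=38 B=24 E=15
Assign: F→slot 1, A skipped, C skipped, H→slot 2, D→slot 5, I skipped, G→slot 4, J→slot 3, B skipped, E skipped.
Slots: [1:F] [2:H] [3:J] [4:G] [5:D]
Profit = 82 + 63 + 38 + 42 + 55 = 280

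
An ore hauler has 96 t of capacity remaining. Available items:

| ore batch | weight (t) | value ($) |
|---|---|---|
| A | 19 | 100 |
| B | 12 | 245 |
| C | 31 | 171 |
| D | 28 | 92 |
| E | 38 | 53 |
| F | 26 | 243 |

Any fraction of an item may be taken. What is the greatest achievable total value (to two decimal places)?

785.29

Order: B (245/12=20.42) > F (243/26=9.35) > C (171/31=5.52) > A (100/19=5.26) > D (92/28=3.29) > E (53/38=1.39)
Fill: take B (12 @ 245) → take F (26 @ 243) → take C (31 @ 171) → take A (19 @ 100) → take 8/28 of D → 26.29; 96/96 used.
Total value = 785.29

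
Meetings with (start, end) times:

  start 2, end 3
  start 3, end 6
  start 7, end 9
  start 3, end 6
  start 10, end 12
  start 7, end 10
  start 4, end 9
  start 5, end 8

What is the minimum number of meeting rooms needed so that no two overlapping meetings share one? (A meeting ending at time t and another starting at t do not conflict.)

Count concurrent intervals with a sweep; the peak is the room count.
Events (time:±→running): 2:+→1 3:-→0 3:+→1 3:+→2 4:+→3 5:+→4 … peak 4.

4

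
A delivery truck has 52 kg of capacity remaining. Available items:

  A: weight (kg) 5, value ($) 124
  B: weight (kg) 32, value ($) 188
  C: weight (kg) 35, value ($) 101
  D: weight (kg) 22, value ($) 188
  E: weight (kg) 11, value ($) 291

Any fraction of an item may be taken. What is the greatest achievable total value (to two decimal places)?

Ratios (sorted): E 26.45, A 24.80, D 8.55, B 5.88, C 2.89
take E (11 @ 291); take A (5 @ 124); take D (22 @ 188); take 14/32 of B → 82.25. Capacity used 52/52.
Total value = 685.25

685.25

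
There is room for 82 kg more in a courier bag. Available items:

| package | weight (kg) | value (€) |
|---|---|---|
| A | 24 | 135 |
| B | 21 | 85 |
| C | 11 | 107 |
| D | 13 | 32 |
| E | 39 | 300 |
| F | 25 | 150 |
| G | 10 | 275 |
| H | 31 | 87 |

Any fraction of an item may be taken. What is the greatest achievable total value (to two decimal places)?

Sort by value per unit weight and fill in that order.
Ratios (sorted): G 27.50, C 9.73, E 7.69, F 6.00, A 5.62, B 4.05, H 2.81, D 2.46
take G (10 @ 275); take C (11 @ 107); take E (39 @ 300); take 22/25 of F → 132.00. Capacity used 82/82.
Total value = 814.00

814.00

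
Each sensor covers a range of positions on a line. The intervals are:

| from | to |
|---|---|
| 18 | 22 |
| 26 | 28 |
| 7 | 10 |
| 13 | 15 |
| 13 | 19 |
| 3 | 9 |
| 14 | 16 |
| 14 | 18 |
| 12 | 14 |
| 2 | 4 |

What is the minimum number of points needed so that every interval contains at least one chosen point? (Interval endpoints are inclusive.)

Process intervals by earliest right end; each time one isn't hit yet, stab at its right endpoint.
By right end: [2,4]  [3,9]  [7,10]  [12,14]  [13,15]  [14,16]  [14,18]  [13,19]  [18,22]  [26,28]
[2,4] uncovered → point at 4; [7,10] uncovered → point at 10; [12,14] uncovered → point at 14; [18,22] uncovered → point at 22; [26,28] uncovered → point at 28.
Points: 4, 10, 14, 22, 28 (5 total).

5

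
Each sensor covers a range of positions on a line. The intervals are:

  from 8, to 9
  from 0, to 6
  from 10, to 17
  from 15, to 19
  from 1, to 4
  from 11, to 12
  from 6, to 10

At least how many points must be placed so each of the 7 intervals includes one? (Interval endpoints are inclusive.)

4

By right end: [1,4]  [0,6]  [8,9]  [6,10]  [11,12]  [10,17]  [15,19]
[1,4] uncovered → point at 4; [8,9] uncovered → point at 9; [11,12] uncovered → point at 12; [15,19] uncovered → point at 19.
Points: 4, 9, 12, 19 (4 total).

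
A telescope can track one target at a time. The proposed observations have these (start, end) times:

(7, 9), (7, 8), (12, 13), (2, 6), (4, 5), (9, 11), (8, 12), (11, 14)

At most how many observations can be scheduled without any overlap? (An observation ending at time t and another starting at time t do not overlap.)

Sort by end time and greedily take each interval whose start is ≥ the last chosen end.
Sorted by end: (4,5)  (2,6)  (7,8)  (7,9)  (9,11)  (8,12)  (12,13)  (11,14)
take (4,5); take (7,8); take (9,11); take (12,13); skip (11,14).
Selected 4 observations.

4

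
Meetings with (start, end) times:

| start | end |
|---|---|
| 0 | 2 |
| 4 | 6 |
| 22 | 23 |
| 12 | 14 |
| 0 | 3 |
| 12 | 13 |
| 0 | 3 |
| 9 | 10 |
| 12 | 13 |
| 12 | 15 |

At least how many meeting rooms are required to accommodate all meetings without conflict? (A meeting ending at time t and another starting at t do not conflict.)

4

Count concurrent intervals with a sweep; the peak is the room count.
Events (time:±→running): 0:+→1 0:+→2 0:+→3 2:-→2 3:-→1 3:-→0 4:+→1 6:-→0 9:+→1 10:-→0 12:+→1 12:+→2 12:+→3 12:+→4 … peak 4.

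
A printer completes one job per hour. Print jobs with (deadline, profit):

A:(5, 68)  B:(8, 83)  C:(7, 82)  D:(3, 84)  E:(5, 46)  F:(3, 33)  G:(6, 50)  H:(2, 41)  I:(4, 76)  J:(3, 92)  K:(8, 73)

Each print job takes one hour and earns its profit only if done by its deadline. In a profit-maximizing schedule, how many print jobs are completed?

Take jobs in profit order; each goes to the latest open slot no later than its deadline.
By profit: J(d3,92), D(d3,84), B(d8,83), C(d7,82), I(d4,76), K(d8,73), A(d5,68), G(d6,50), E(d5,46), H(d2,41), F(d3,33)
J→slot 3; D→slot 2; B→slot 8; C→slot 7; I→slot 4; K→slot 6; A→slot 5; G→slot 1; E skipped; H skipped; F skipped.
8 of 11 scheduled.

8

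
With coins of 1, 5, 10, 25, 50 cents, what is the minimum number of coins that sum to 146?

146 = 2×50 + 1×25 + 2×10 + 1×1
Total coins = 2 + 1 + 2 + 1 = 6

6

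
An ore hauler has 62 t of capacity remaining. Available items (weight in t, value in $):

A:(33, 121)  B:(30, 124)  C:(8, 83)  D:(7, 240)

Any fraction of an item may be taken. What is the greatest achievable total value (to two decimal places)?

509.33

Greedy by value/weight ratio, highest first.
Ratios (sorted): D 34.29, C 10.38, B 4.13, A 3.67
take D (7 @ 240); take C (8 @ 83); take B (30 @ 124); take 17/33 of A → 62.33. Capacity used 62/62.
Total value = 509.33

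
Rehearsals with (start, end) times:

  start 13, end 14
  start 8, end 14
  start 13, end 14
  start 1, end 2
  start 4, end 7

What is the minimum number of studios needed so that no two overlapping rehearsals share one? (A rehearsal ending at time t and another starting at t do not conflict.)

The answer is the maximum number of intervals overlapping at any instant.
Events (time:±→running): 1:+→1 2:-→0 4:+→1 7:-→0 8:+→1 13:+→2 13:+→3 … peak 3.

3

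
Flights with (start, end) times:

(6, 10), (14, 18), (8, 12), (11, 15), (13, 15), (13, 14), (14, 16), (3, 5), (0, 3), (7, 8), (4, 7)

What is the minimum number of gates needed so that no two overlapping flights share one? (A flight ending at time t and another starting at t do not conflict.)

4

starts: [0, 3, 4, 6, 7, 8, 11, 13, 13, 14, 14]
ends:   [3, 5, 7, 8, 10, 12, 14, 15, 15, 16, 18]
s0→1 e3→0 s3→1 s4→2 e5→1 s6→2 e7→1 s7→2 e8→1 s8→2 e10→1 s11→2 e12→1 s13→2 s13→3 e14→2 s14→3 s14→4  — peak 4.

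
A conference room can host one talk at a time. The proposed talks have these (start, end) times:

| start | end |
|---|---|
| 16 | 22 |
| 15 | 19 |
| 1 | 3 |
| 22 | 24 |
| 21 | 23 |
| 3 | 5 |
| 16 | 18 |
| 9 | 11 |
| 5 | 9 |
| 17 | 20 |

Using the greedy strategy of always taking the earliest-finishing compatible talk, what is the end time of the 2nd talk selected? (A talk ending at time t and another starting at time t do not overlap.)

5

Greedy by earliest finish: after sorting by end time, pick each interval compatible with the last pick.
Sorted by end: (1,3)  (3,5)  (5,9)  (9,11)  (16,18)  (15,19)  (17,20)  (16,22)  (21,23)  (22,24)
take (1,3); take (3,5); take (5,9); take (9,11); take (16,18); skip (15,19); take (21,23).
Selected: (1,3) (3,5) (5,9) (9,11) (16,18) (21,23)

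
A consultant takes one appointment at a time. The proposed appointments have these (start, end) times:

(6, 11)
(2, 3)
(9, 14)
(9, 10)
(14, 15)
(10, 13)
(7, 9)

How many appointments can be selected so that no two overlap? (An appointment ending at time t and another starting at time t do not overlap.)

5

Sort by end time and greedily take each interval whose start is ≥ the last chosen end.
By end time: (2,3), (7,9), (9,10), (6,11), (10,13), (9,14), (14,15).
Pick (2,3); next start ≥ 3 → (7,9); next start ≥ 9 → (9,10); next start ≥ 10 → (10,13); next start ≥ 13 → (14,15).
Selected 5 appointments.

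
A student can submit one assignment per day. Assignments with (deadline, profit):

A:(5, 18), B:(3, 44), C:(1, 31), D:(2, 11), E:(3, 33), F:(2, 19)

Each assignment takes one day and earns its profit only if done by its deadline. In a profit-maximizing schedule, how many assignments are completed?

Sort by profit descending; place each in the latest free slot ≤ its deadline.
By profit: B(d3,44), E(d3,33), C(d1,31), F(d2,19), A(d5,18), D(d2,11)
B→slot 3; E→slot 2; C→slot 1; F skipped; A→slot 5; D skipped.
4 of 6 scheduled.

4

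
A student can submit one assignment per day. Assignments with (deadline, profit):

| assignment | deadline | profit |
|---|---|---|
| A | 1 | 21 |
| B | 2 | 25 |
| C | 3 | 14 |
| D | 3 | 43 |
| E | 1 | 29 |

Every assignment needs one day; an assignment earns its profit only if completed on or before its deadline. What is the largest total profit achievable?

97

Take jobs in profit order; each goes to the latest open slot no later than its deadline.
Profit order: D=43 E=29 B=25 A=21 C=14
Assign: D→slot 3, E→slot 1, B→slot 2, A skipped, C skipped.
Slots: [1:E] [2:B] [3:D]
Profit = 29 + 25 + 43 = 97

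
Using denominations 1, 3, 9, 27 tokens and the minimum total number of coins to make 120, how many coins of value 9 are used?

1

Greedy: take as many of the largest coin as possible, then repeat with the remainder.
120 = 4×27 + 1×9 + 1×3
Count of 9: 1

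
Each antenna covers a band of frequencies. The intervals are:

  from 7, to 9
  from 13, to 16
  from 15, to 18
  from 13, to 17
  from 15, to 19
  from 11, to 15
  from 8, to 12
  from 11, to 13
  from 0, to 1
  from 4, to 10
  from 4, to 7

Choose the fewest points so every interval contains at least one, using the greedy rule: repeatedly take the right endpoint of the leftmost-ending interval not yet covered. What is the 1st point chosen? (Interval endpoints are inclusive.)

1

Process intervals by earliest right end; each time one isn't hit yet, stab at its right endpoint.
Sorted: [0,1] [4,7] [7,9] [4,10] [8,12] [11,13] [11,15] [13,16] [13,17] [15,18] [15,19]
{[0,1]} hit by 1; {[4,7],[7,9],[4,10]} hit by 7; {[8,12],[11,13],[11,15]} hit by 12; {[13,16],[13,17],[15,18],[15,19]} hit by 16.
Points: 1, 7, 12, 16 (4 total).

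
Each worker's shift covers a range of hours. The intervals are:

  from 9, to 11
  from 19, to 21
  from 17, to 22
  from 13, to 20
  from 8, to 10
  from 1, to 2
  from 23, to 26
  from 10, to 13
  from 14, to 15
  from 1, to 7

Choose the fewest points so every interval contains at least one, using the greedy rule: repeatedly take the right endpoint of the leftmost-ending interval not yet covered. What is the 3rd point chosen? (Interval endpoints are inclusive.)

Sort by right endpoint; whenever an interval is uncovered, place a point at its right end.
Sorted: [1,2] [1,7] [8,10] [9,11] [10,13] [14,15] [13,20] [19,21] [17,22] [23,26]
{[1,2],[1,7]} hit by 2; {[8,10],[9,11],[10,13]} hit by 10; {[14,15],[13,20]} hit by 15; {[19,21],[17,22]} hit by 21; {[23,26]} hit by 26.
Points: 2, 10, 15, 21, 26 (5 total).

15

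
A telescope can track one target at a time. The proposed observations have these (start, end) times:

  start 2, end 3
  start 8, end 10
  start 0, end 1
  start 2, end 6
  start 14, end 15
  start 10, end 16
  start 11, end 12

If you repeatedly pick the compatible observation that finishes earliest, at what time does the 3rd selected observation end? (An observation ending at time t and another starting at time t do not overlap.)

Sort by end time and greedily take each interval whose start is ≥ the last chosen end.
By end time: (0,1), (2,3), (2,6), (8,10), (11,12), (14,15), (10,16).
Pick (0,1); next start ≥ 1 → (2,3); next start ≥ 3 → (8,10); next start ≥ 10 → (11,12); next start ≥ 12 → (14,15).
Selected: (0,1) (2,3) (8,10) (11,12) (14,15)

10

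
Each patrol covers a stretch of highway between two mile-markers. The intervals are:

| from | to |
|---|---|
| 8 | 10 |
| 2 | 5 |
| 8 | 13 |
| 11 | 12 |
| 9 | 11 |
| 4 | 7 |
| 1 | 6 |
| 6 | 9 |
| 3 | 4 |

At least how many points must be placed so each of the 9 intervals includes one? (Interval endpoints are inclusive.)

3

By right end: [3,4]  [2,5]  [1,6]  [4,7]  [6,9]  [8,10]  [9,11]  [11,12]  [8,13]
[3,4] uncovered → point at 4; [6,9] uncovered → point at 9; [11,12] uncovered → point at 12.
Points: 4, 9, 12 (3 total).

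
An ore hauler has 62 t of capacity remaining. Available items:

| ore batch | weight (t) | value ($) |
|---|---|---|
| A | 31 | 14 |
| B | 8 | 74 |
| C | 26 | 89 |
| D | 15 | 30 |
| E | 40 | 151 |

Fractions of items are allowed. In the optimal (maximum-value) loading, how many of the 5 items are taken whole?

2

Ratios (sorted): B 9.25, E 3.77, C 3.42, D 2.00, A 0.45
take B (8 @ 74); take E (40 @ 151); take 14/26 of C → 47.92. Capacity used 62/62.
2 item(s) taken whole; one partial (take 14/26 of C).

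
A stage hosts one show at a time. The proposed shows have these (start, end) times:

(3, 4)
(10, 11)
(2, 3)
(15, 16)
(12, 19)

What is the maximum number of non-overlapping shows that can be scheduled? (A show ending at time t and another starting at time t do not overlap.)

4

Greedy by earliest finish: after sorting by end time, pick each interval compatible with the last pick.
Sorted by end: (2,3)  (3,4)  (10,11)  (15,16)  (12,19)
take (2,3); take (3,4); take (10,11); take (15,16).
Selected 4 shows.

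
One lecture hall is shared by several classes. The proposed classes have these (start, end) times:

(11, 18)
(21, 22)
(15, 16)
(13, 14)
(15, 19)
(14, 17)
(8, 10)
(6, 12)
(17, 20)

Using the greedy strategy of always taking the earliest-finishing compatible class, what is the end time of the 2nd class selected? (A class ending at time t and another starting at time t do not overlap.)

By end time: (8,10), (6,12), (13,14), (15,16), (14,17), (11,18), (15,19), (17,20), (21,22).
Pick (8,10); next start ≥ 10 → (13,14); next start ≥ 14 → (15,16); next start ≥ 16 → (17,20); next start ≥ 20 → (21,22).
Selected: (8,10) (13,14) (15,16) (17,20) (21,22)

14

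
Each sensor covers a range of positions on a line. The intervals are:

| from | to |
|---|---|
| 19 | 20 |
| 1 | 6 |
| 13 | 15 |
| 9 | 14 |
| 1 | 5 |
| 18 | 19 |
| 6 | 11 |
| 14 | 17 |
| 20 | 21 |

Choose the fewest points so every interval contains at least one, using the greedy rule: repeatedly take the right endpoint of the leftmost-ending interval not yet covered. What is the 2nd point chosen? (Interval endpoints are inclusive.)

Process intervals by earliest right end; each time one isn't hit yet, stab at its right endpoint.
By right end: [1,5]  [1,6]  [6,11]  [9,14]  [13,15]  [14,17]  [18,19]  [19,20]  [20,21]
[1,5] uncovered → point at 5; [6,11] uncovered → point at 11; [13,15] uncovered → point at 15; [18,19] uncovered → point at 19; [20,21] uncovered → point at 21.
Points: 5, 11, 15, 19, 21 (5 total).

11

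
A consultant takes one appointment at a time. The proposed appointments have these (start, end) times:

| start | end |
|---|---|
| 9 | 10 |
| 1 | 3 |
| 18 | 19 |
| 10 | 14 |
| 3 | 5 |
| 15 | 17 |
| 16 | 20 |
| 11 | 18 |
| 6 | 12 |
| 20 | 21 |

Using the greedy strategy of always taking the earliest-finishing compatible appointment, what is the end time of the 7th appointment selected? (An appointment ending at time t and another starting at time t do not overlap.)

21

By end time: (1,3), (3,5), (9,10), (6,12), (10,14), (15,17), (11,18), (18,19), (16,20), (20,21).
Pick (1,3); next start ≥ 3 → (3,5); next start ≥ 5 → (9,10); next start ≥ 10 → (10,14); next start ≥ 14 → (15,17); next start ≥ 17 → (18,19); next start ≥ 19 → (20,21).
Selected: (1,3) (3,5) (9,10) (10,14) (15,17) (18,19) (20,21)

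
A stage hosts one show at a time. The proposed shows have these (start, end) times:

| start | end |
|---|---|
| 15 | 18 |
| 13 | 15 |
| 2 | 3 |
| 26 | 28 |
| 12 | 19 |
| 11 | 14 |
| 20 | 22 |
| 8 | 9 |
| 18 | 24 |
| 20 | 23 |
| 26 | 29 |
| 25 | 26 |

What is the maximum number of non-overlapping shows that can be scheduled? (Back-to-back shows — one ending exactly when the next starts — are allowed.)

7

Sorted by end: (2,3)  (8,9)  (11,14)  (13,15)  (15,18)  (12,19)  (20,22)  (20,23)  (18,24)  (25,26)  (26,28)  (26,29)
take (2,3); take (8,9); take (11,14); take (15,18); skip (12,19); take (20,22); take (25,26); take (26,28).
Selected 7 shows.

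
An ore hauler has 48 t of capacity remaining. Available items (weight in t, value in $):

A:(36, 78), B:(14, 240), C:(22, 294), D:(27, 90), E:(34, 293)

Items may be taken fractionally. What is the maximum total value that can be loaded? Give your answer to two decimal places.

637.41

Greedy by value/weight ratio, highest first.
Ratios (sorted): B 17.14, C 13.36, E 8.62, D 3.33, A 2.17
take B (14 @ 240); take C (22 @ 294); take 12/34 of E → 103.41. Capacity used 48/48.
Total value = 637.41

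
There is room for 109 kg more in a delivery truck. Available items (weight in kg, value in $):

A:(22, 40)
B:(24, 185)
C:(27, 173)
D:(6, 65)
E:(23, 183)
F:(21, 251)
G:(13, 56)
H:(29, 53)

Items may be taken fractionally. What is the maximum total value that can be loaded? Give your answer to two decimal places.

Ratios (sorted): F 11.95, D 10.83, E 7.96, B 7.71, C 6.41, G 4.31, H 1.83, A 1.82
take F (21 @ 251); take D (6 @ 65); take E (23 @ 183); take B (24 @ 185); take C (27 @ 173); take 8/13 of G → 34.46. Capacity used 109/109.
Total value = 891.46

891.46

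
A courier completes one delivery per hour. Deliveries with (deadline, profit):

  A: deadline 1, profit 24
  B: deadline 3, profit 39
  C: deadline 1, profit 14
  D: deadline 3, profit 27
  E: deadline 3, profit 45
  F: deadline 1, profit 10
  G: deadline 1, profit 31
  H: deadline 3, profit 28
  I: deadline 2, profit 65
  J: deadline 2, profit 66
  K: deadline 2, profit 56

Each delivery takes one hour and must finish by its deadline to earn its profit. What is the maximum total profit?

Take jobs in profit order; each goes to the latest open slot no later than its deadline.
By profit: J(d2,66), I(d2,65), K(d2,56), E(d3,45), B(d3,39), G(d1,31), H(d3,28), D(d3,27), A(d1,24), C(d1,14), F(d1,10)
J→slot 2; I→slot 1; K skipped; E→slot 3; B skipped; G skipped; H skipped; D skipped; A skipped; C skipped; F skipped.
Profit = 65 + 66 + 45 = 176

176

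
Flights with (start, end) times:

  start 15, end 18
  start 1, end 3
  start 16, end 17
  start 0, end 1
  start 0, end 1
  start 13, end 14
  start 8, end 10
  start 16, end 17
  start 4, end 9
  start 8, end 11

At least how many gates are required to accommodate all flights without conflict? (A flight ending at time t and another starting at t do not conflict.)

Events (time:±→running): 0:+→1 0:+→2 1:-→1 1:-→0 1:+→1 3:-→0 4:+→1 8:+→2 8:+→3 … peak 3.

3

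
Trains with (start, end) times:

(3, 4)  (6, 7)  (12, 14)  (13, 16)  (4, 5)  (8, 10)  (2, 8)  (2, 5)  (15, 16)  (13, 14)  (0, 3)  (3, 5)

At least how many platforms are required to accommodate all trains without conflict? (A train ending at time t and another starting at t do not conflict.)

starts: [0, 2, 2, 3, 3, 4, 6, 8, 12, 13, 13, 15]
ends:   [3, 4, 5, 5, 5, 7, 8, 10, 14, 14, 16, 16]
s0→1 s2→2 s2→3 e3→2 s3→3 s3→4  — peak 4.

4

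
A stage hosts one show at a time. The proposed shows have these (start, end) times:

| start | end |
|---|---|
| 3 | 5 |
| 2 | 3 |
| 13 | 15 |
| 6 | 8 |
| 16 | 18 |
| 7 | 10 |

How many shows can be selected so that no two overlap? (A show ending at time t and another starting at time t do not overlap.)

By end time: (2,3), (3,5), (6,8), (7,10), (13,15), (16,18).
Pick (2,3); next start ≥ 3 → (3,5); next start ≥ 5 → (6,8); next start ≥ 8 → (13,15); next start ≥ 15 → (16,18).
Selected 5 shows.

5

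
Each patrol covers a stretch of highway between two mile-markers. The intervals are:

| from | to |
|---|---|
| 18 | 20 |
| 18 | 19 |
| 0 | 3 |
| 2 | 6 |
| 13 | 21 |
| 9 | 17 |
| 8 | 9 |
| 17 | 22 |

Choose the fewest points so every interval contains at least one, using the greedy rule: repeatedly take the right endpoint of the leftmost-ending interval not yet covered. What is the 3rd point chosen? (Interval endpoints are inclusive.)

Sorted: [0,3] [2,6] [8,9] [9,17] [18,19] [18,20] [13,21] [17,22]
{[0,3],[2,6]} hit by 3; {[8,9],[9,17]} hit by 9; {[18,19],[18,20],[13,21],[17,22]} hit by 19.
Points: 3, 9, 19 (3 total).

19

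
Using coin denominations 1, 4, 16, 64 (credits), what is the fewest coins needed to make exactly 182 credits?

8

182 − 2×64→54 − 3×16→6 − 1×4→2 − 2×1→0
Total coins = 2 + 3 + 1 + 2 = 8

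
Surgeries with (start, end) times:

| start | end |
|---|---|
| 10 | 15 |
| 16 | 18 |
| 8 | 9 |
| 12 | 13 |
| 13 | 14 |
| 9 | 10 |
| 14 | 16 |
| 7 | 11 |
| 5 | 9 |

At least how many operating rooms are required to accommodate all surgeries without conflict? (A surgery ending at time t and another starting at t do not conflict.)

Count concurrent intervals with a sweep; the peak is the room count.
Events (time:±→running): 5:+→1 7:+→2 8:+→3 … peak 3.

3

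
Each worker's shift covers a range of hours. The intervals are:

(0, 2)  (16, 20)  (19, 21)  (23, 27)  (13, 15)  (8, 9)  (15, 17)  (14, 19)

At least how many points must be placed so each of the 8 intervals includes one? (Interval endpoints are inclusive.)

Sorted: [0,2] [8,9] [13,15] [15,17] [14,19] [16,20] [19,21] [23,27]
{[0,2]} hit by 2; {[8,9]} hit by 9; {[13,15],[15,17],[14,19]} hit by 15; {[16,20],[19,21]} hit by 20; {[23,27]} hit by 27.
Points: 2, 9, 15, 20, 27 (5 total).

5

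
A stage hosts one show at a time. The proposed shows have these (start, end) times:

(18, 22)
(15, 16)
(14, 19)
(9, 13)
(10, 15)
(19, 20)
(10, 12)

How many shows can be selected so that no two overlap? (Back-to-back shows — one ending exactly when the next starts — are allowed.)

Sorted by end: (10,12)  (9,13)  (10,15)  (15,16)  (14,19)  (19,20)  (18,22)
take (10,12); skip (9,13); take (15,16); take (19,20); skip (18,22).
Selected 3 shows.

3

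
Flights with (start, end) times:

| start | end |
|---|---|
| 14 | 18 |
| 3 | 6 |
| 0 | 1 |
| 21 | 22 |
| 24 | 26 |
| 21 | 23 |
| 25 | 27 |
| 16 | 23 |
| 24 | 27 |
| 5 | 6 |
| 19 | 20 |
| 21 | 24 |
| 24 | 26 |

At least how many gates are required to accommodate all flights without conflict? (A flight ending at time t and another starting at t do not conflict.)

starts: [0, 3, 5, 14, 16, 19, 21, 21, 21, 24, 24, 24, 25]
ends:   [1, 6, 6, 18, 20, 22, 23, 23, 24, 26, 26, 27, 27]
s0→1 e1→0 s3→1 s5→2 e6→1 e6→0 s14→1 s16→2 e18→1 s19→2 e20→1 s21→2 s21→3 s21→4  — peak 4.

4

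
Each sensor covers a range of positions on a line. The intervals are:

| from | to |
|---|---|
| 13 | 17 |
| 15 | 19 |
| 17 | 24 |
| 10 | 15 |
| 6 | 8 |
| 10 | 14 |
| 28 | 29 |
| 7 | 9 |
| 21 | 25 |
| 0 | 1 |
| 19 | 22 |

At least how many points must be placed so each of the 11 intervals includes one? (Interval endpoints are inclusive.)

6

Sorted: [0,1] [6,8] [7,9] [10,14] [10,15] [13,17] [15,19] [19,22] [17,24] [21,25] [28,29]
{[0,1]} hit by 1; {[6,8],[7,9]} hit by 8; {[10,14],[10,15],[13,17]} hit by 14; {[15,19],[19,22],[17,24]} hit by 19; {[21,25]} hit by 25; {[28,29]} hit by 29.
Points: 1, 8, 14, 19, 25, 29 (6 total).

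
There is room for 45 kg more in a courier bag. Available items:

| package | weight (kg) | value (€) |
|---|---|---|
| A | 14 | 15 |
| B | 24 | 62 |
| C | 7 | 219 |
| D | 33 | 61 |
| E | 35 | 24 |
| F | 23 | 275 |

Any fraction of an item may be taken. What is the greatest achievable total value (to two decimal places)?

Sort by value per unit weight and fill in that order.
Order: C (219/7=31.29) > F (275/23=11.96) > B (62/24=2.58) > D (61/33=1.85) > A (15/14=1.07) > E (24/35=0.69)
Fill: take C (7 @ 219) → take F (23 @ 275) → take 15/24 of B → 38.75; 45/45 used.
Total value = 532.75

532.75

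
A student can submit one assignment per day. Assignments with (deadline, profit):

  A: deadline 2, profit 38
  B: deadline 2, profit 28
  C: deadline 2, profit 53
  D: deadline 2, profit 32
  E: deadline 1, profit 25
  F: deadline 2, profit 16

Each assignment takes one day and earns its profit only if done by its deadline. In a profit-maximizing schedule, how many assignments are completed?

Profit order: C=53 A=38 D=32 B=28 E=25 F=16
Assign: C→slot 2, A→slot 1, D skipped, B skipped, E skipped, F skipped.
Slots: [1:A] [2:C]
2 of 6 scheduled.

2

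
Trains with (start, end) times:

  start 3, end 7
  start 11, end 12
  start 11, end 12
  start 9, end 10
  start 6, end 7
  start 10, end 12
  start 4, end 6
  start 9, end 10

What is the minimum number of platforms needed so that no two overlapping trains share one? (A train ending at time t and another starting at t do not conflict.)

3

Events (time:±→running): 3:+→1 4:+→2 6:-→1 6:+→2 7:-→1 7:-→0 9:+→1 9:+→2 10:-→1 10:-→0 10:+→1 11:+→2 11:+→3 … peak 3.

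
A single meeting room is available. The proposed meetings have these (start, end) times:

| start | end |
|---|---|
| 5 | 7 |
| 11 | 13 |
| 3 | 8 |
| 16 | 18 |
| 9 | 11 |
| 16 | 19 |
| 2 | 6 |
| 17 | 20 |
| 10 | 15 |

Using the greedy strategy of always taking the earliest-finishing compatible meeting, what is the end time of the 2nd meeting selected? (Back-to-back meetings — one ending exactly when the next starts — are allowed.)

11

By end time: (2,6), (5,7), (3,8), (9,11), (11,13), (10,15), (16,18), (16,19), (17,20).
Pick (2,6); next start ≥ 6 → (9,11); next start ≥ 11 → (11,13); next start ≥ 13 → (16,18).
Selected: (2,6) (9,11) (11,13) (16,18)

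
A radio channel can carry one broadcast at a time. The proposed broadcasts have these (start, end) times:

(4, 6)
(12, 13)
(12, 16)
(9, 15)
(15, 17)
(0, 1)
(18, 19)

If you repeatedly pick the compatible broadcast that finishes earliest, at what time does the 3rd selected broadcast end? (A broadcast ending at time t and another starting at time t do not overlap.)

Greedy by earliest finish: after sorting by end time, pick each interval compatible with the last pick.
By end time: (0,1), (4,6), (12,13), (9,15), (12,16), (15,17), (18,19).
Pick (0,1); next start ≥ 1 → (4,6); next start ≥ 6 → (12,13); next start ≥ 13 → (15,17); next start ≥ 17 → (18,19).
Selected: (0,1) (4,6) (12,13) (15,17) (18,19)

13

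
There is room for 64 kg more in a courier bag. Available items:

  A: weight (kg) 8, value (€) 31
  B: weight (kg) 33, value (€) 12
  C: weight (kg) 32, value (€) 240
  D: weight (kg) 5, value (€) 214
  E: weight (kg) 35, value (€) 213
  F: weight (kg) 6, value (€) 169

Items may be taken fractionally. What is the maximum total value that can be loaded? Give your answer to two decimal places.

Greedy by value/weight ratio, highest first.
Order: D (214/5=42.80) > F (169/6=28.17) > C (240/32=7.50) > E (213/35=6.09) > A (31/8=3.88) > B (12/33=0.36)
Fill: take D (5 @ 214) → take F (6 @ 169) → take C (32 @ 240) → take 21/35 of E → 127.80; 64/64 used.
Total value = 750.80

750.80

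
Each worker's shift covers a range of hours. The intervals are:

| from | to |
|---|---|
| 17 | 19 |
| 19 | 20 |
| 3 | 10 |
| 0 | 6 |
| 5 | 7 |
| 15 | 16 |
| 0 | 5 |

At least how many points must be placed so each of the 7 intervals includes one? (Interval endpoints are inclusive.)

By right end: [0,5]  [0,6]  [5,7]  [3,10]  [15,16]  [17,19]  [19,20]
[0,5] uncovered → point at 5; [15,16] uncovered → point at 16; [17,19] uncovered → point at 19.
Points: 5, 16, 19 (3 total).

3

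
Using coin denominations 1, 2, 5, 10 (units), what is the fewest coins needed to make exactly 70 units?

7

Greedy: take as many of the largest coin as possible, then repeat with the remainder.
70 = 7×10
Total coins = 7 = 7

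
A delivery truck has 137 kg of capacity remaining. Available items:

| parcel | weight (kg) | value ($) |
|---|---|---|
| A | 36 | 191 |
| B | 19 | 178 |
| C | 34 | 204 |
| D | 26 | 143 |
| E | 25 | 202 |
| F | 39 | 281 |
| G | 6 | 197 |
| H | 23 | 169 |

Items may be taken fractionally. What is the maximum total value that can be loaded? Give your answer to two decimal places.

1177.00

Sort by value per unit weight and fill in that order.
Order: G (197/6=32.83) > B (178/19=9.37) > E (202/25=8.08) > H (169/23=7.35) > F (281/39=7.21) > C (204/34=6.00) > D (143/26=5.50) > A (191/36=5.31)
Fill: take G (6 @ 197) → take B (19 @ 178) → take E (25 @ 202) → take H (23 @ 169) → take F (39 @ 281) → take 25/34 of C → 150.00; 137/137 used.
Total value = 1177.00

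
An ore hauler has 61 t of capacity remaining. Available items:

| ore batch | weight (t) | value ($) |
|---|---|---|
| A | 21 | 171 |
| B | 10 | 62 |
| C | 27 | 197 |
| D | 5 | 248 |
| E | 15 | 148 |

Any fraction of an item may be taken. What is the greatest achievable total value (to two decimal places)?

Greedy by value/weight ratio, highest first.
Ratios (sorted): D 49.60, E 9.87, A 8.14, C 7.30, B 6.20
take D (5 @ 248); take E (15 @ 148); take A (21 @ 171); take 20/27 of C → 145.93. Capacity used 61/61.
Total value = 712.93

712.93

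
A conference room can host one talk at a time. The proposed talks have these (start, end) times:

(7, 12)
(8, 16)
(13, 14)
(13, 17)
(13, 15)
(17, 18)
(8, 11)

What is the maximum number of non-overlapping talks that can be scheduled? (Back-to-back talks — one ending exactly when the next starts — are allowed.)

3

Greedy by earliest finish: after sorting by end time, pick each interval compatible with the last pick.
Sorted by end: (8,11)  (7,12)  (13,14)  (13,15)  (8,16)  (13,17)  (17,18)
take (8,11); take (13,14); skip (8,16); take (17,18).
Selected 3 talks.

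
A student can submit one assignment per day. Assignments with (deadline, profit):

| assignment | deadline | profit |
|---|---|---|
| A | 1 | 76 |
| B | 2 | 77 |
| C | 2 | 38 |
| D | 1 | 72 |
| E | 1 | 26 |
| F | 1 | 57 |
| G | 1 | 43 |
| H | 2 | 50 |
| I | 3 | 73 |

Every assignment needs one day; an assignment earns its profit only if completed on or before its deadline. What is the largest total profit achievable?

226

Sort by profit descending; place each in the latest free slot ≤ its deadline.
Profit order: B=77 A=76 I=73 D=72 F=57 H=50 G=43 C=38 E=26
Assign: B→slot 2, A→slot 1, I→slot 3, D skipped, F skipped, H skipped, G skipped, C skipped, E skipped.
Slots: [1:A] [2:B] [3:I]
Profit = 76 + 77 + 73 = 226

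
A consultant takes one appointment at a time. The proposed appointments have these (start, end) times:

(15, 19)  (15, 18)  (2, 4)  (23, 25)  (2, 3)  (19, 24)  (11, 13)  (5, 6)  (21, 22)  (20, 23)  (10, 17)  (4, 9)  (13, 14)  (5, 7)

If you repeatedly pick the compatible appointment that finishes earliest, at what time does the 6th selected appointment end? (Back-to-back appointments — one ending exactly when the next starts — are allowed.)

22

Greedy by earliest finish: after sorting by end time, pick each interval compatible with the last pick.
Sorted by end: (2,3)  (2,4)  (5,6)  (5,7)  (4,9)  (11,13)  (13,14)  (10,17)  (15,18)  (15,19)  (21,22)  (20,23)  (19,24)  (23,25)
take (2,3); take (5,6); take (11,13); take (13,14); skip (10,17); take (15,18); skip (15,19); take (21,22); skip (19,24); take (23,25).
Selected: (2,3) (5,6) (11,13) (13,14) (15,18) (21,22) (23,25)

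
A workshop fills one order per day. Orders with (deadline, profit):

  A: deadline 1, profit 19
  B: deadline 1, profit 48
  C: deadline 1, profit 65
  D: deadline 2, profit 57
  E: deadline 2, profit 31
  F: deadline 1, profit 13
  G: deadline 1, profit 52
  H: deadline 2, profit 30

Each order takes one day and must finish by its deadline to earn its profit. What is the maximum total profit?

122

Profit order: C=65 D=57 G=52 B=48 E=31 H=30 A=19 F=13
Assign: C→slot 1, D→slot 2, G skipped, B skipped, E skipped, H skipped, A skipped, F skipped.
Slots: [1:C] [2:D]
Profit = 65 + 57 = 122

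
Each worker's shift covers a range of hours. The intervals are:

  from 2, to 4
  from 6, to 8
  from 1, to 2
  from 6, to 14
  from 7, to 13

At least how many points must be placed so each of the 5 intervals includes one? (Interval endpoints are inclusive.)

Process intervals by earliest right end; each time one isn't hit yet, stab at its right endpoint.
Sorted: [1,2] [2,4] [6,8] [7,13] [6,14]
{[1,2],[2,4]} hit by 2; {[6,8],[7,13],[6,14]} hit by 8.
Points: 2, 8 (2 total).

2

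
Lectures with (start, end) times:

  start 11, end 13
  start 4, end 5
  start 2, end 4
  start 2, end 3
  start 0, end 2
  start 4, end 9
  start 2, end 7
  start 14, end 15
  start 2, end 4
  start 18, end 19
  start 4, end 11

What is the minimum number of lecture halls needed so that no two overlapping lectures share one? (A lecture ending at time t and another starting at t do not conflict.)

4

Count concurrent intervals with a sweep; the peak is the room count.
starts: [0, 2, 2, 2, 2, 4, 4, 4, 11, 14, 18]
ends:   [2, 3, 4, 4, 5, 7, 9, 11, 13, 15, 19]
s0→1 e2→0 s2→1 s2→2 s2→3 s2→4  — peak 4.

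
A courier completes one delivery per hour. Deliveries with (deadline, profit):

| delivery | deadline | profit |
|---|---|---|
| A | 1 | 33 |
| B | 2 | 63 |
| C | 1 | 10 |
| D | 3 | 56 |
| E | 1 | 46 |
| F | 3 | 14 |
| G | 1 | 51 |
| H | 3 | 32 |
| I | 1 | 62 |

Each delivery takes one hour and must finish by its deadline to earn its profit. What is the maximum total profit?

Take jobs in profit order; each goes to the latest open slot no later than its deadline.
Profit order: B=63 I=62 D=56 G=51 E=46 A=33 H=32 F=14 C=10
Assign: B→slot 2, I→slot 1, D→slot 3, G skipped, E skipped, A skipped, H skipped, F skipped, C skipped.
Slots: [1:I] [2:B] [3:D]
Profit = 62 + 63 + 56 = 181

181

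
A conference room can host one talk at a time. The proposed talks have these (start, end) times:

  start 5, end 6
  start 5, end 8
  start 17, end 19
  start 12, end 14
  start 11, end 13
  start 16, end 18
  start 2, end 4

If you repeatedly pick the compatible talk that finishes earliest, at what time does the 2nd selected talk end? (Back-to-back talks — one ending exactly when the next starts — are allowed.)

Greedy by earliest finish: after sorting by end time, pick each interval compatible with the last pick.
Sorted by end: (2,4)  (5,6)  (5,8)  (11,13)  (12,14)  (16,18)  (17,19)
take (2,4); take (5,6); take (11,13); skip (12,14); take (16,18); skip (17,19).
Selected: (2,4) (5,6) (11,13) (16,18)

6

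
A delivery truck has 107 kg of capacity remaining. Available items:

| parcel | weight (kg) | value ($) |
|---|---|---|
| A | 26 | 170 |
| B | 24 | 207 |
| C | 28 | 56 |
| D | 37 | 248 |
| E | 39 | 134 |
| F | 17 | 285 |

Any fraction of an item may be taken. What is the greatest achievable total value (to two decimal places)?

920.31

Sort by value per unit weight and fill in that order.
Ratios (sorted): F 16.76, B 8.62, D 6.70, A 6.54, E 3.44, C 2.00
take F (17 @ 285); take B (24 @ 207); take D (37 @ 248); take A (26 @ 170); take 3/39 of E → 10.31. Capacity used 107/107.
Total value = 920.31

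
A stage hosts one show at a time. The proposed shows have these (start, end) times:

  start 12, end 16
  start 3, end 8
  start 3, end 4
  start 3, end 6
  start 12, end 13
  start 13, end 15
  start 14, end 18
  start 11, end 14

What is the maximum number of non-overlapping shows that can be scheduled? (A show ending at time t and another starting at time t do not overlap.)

Sort by end time and greedily take each interval whose start is ≥ the last chosen end.
By end time: (3,4), (3,6), (3,8), (12,13), (11,14), (13,15), (12,16), (14,18).
Pick (3,4); next start ≥ 4 → (12,13); next start ≥ 13 → (13,15).
Selected 3 shows.

3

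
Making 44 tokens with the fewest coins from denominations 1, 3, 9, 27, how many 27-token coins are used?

1

44 = 1×27 + 1×9 + 2×3 + 2×1
Count of 27: 1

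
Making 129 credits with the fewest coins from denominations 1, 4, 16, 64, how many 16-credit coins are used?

129 = 2×64 + 1×1
Count of 16: 0

0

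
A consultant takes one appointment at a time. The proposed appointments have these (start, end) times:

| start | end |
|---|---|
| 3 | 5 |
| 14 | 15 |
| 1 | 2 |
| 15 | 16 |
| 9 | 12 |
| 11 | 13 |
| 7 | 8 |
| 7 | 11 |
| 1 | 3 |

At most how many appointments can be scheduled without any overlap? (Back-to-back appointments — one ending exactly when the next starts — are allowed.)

6

Sorted by end: (1,2)  (1,3)  (3,5)  (7,8)  (7,11)  (9,12)  (11,13)  (14,15)  (15,16)
take (1,2); take (3,5); take (7,8); take (9,12); skip (11,13); take (14,15); take (15,16).
Selected 6 appointments.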